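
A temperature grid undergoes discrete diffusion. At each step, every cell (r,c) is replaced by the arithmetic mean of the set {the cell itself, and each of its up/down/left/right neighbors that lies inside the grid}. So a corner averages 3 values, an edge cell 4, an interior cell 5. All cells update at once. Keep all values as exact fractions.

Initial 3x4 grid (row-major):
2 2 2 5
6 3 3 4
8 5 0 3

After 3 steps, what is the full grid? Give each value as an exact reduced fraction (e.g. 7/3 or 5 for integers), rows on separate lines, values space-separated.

Answer: 1997/540 23057/7200 22567/7200 1681/540
59279/14400 22141/6000 6127/2000 15113/4800
4969/1080 28007/7200 23717/7200 3187/1080

Derivation:
After step 1:
  10/3 9/4 3 11/3
  19/4 19/5 12/5 15/4
  19/3 4 11/4 7/3
After step 2:
  31/9 743/240 679/240 125/36
  1093/240 86/25 157/50 243/80
  181/36 1013/240 689/240 53/18
After step 3:
  1997/540 23057/7200 22567/7200 1681/540
  59279/14400 22141/6000 6127/2000 15113/4800
  4969/1080 28007/7200 23717/7200 3187/1080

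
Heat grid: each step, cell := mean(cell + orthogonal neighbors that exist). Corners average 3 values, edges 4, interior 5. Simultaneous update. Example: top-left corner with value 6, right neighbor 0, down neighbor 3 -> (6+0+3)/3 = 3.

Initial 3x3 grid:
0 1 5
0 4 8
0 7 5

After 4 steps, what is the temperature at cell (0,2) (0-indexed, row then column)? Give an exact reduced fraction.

Answer: 25057/6480

Derivation:
Step 1: cell (0,2) = 14/3
Step 2: cell (0,2) = 38/9
Step 3: cell (0,2) = 443/108
Step 4: cell (0,2) = 25057/6480
Full grid after step 4:
  31219/12960 10079/3200 25057/6480
  115379/43200 20591/6000 370133/86400
  9721/3240 54793/14400 57779/12960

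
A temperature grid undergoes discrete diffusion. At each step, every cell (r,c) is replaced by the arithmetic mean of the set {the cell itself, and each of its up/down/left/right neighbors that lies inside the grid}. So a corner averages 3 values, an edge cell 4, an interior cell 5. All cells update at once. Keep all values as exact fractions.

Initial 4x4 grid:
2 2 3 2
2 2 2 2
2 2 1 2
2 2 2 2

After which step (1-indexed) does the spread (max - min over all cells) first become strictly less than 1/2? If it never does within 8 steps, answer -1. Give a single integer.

Answer: 2

Derivation:
Step 1: max=7/3, min=7/4, spread=7/12
Step 2: max=53/24, min=91/50, spread=233/600
  -> spread < 1/2 first at step 2
Step 3: max=925/432, min=4457/2400, spread=6137/21600
Step 4: max=136163/64800, min=20221/10800, spread=14837/64800
Step 5: max=3361541/1620000, min=122783/64800, spread=48661/270000
Step 6: max=39971957/19440000, min=18548107/9720000, spread=35503/240000
Step 7: max=2979236657/1458000000, min=560550373/291600000, spread=7353533/60750000
Step 8: max=177802820731/87480000000, min=16907293771/8748000000, spread=2909961007/29160000000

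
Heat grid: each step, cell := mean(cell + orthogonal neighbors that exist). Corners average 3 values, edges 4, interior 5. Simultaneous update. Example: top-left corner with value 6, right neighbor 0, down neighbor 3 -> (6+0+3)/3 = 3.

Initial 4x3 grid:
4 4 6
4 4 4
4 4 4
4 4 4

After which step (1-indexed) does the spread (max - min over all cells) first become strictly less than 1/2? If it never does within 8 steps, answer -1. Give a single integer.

Answer: 3

Derivation:
Step 1: max=14/3, min=4, spread=2/3
Step 2: max=41/9, min=4, spread=5/9
Step 3: max=473/108, min=4, spread=41/108
  -> spread < 1/2 first at step 3
Step 4: max=56057/12960, min=4, spread=4217/12960
Step 5: max=3319549/777600, min=14479/3600, spread=38417/155520
Step 6: max=197824211/46656000, min=290597/72000, spread=1903471/9331200
Step 7: max=11798429089/2799360000, min=8755759/2160000, spread=18038617/111974400
Step 8: max=705114582851/167961600000, min=790526759/194400000, spread=883978523/6718464000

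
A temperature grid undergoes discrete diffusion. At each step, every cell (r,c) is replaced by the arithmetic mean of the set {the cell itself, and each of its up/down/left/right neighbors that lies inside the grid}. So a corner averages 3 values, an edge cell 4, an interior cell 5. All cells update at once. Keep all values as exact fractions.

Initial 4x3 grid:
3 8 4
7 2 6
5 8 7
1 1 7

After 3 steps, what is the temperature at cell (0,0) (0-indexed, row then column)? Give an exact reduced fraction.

Answer: 3809/720

Derivation:
Step 1: cell (0,0) = 6
Step 2: cell (0,0) = 29/6
Step 3: cell (0,0) = 3809/720
Full grid after step 3:
  3809/720 24307/4800 83/15
  5753/1200 5459/1000 4227/800
  4261/900 14257/3000 13321/2400
  8711/2160 67921/14400 74/15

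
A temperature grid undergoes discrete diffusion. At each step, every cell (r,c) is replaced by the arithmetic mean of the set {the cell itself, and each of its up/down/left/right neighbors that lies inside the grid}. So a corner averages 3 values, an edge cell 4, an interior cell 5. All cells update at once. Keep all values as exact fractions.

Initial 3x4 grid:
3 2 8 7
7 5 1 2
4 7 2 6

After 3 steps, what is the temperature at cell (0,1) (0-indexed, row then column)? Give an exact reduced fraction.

Answer: 1061/240

Derivation:
Step 1: cell (0,1) = 9/2
Step 2: cell (0,1) = 87/20
Step 3: cell (0,1) = 1061/240
Full grid after step 3:
  3253/720 1061/240 3193/720 2419/540
  1491/320 357/80 841/200 67/16
  3503/720 1081/240 2963/720 4243/1080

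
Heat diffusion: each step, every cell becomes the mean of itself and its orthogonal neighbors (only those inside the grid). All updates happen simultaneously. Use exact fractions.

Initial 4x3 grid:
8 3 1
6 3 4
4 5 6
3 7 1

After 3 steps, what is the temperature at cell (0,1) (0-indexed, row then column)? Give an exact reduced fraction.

Step 1: cell (0,1) = 15/4
Step 2: cell (0,1) = 977/240
Step 3: cell (0,1) = 59779/14400
Full grid after step 3:
  4991/1080 59779/14400 7897/2160
  34177/7200 3187/750 1747/450
  33277/7200 26891/6000 14801/3600
  1991/432 15781/3600 943/216

Answer: 59779/14400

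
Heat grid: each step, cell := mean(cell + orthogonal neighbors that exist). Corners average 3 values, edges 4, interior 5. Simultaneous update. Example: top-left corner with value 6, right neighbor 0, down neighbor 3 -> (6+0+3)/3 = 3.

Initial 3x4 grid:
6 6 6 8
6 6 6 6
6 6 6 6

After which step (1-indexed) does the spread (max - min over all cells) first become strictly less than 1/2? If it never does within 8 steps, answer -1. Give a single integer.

Step 1: max=20/3, min=6, spread=2/3
Step 2: max=59/9, min=6, spread=5/9
Step 3: max=689/108, min=6, spread=41/108
  -> spread < 1/2 first at step 3
Step 4: max=81977/12960, min=6, spread=4217/12960
Step 5: max=4874749/777600, min=21679/3600, spread=38417/155520
Step 6: max=291136211/46656000, min=434597/72000, spread=1903471/9331200
Step 7: max=17397149089/2799360000, min=13075759/2160000, spread=18038617/111974400
Step 8: max=1041037782851/167961600000, min=1179326759/194400000, spread=883978523/6718464000

Answer: 3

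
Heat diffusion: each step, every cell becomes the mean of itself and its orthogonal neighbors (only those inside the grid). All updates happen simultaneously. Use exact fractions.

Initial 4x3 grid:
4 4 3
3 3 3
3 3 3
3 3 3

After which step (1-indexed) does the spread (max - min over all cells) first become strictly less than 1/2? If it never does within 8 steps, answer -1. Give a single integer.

Answer: 2

Derivation:
Step 1: max=11/3, min=3, spread=2/3
Step 2: max=125/36, min=3, spread=17/36
  -> spread < 1/2 first at step 2
Step 3: max=7327/2160, min=3, spread=847/2160
Step 4: max=107831/32400, min=679/225, spread=2011/6480
Step 5: max=12794783/3888000, min=327713/108000, spread=199423/777600
Step 6: max=760744867/233280000, min=6595249/2160000, spread=1938319/9331200
Step 7: max=45352077053/13996800000, min=596644199/194400000, spread=95747789/559872000
Step 8: max=2706993255127/839808000000, min=35965143941/11664000000, spread=940023131/6718464000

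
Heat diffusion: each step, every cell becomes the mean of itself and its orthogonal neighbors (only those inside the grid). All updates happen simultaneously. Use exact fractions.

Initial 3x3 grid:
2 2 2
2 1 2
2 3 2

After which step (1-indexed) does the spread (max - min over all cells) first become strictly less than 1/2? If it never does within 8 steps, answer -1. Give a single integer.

Step 1: max=7/3, min=7/4, spread=7/12
Step 2: max=13/6, min=11/6, spread=1/3
  -> spread < 1/2 first at step 2
Step 3: max=895/432, min=1789/960, spread=1799/8640
Step 4: max=11017/5400, min=2749/1440, spread=2833/21600
Step 5: max=3126679/1555200, min=2217127/1152000, spread=2671151/31104000
Step 6: max=155513437/77760000, min=30213323/15552000, spread=741137/12960000
Step 7: max=11130568111/5598720000, min=24252454829/12441600000, spread=4339268759/111974400000
Step 8: max=277649844179/139968000000, min=109573968607/55987200000, spread=7429845323/279936000000

Answer: 2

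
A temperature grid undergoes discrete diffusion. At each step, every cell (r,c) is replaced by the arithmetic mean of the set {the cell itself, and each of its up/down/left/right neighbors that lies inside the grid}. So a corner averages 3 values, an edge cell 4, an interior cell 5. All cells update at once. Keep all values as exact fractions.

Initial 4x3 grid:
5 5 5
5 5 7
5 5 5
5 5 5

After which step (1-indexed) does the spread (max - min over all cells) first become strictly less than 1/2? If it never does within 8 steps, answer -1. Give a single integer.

Answer: 3

Derivation:
Step 1: max=17/3, min=5, spread=2/3
Step 2: max=331/60, min=5, spread=31/60
Step 3: max=2911/540, min=5, spread=211/540
  -> spread < 1/2 first at step 3
Step 4: max=286897/54000, min=4547/900, spread=14077/54000
Step 5: max=2570407/486000, min=273683/54000, spread=5363/24300
Step 6: max=76640809/14580000, min=152869/30000, spread=93859/583200
Step 7: max=4584274481/874800000, min=248336467/48600000, spread=4568723/34992000
Step 8: max=274220435629/52488000000, min=7471618889/1458000000, spread=8387449/83980800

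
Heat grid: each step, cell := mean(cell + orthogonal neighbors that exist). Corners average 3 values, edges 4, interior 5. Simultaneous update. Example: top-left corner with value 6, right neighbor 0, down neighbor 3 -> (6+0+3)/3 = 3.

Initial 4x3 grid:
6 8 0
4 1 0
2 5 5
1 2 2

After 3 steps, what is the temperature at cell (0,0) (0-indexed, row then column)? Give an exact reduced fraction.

Answer: 41/10

Derivation:
Step 1: cell (0,0) = 6
Step 2: cell (0,0) = 13/3
Step 3: cell (0,0) = 41/10
Full grid after step 3:
  41/10 50387/14400 6721/2160
  2809/800 10019/3000 4939/1800
  21781/7200 16723/6000 1117/400
  1103/432 19411/7200 8/3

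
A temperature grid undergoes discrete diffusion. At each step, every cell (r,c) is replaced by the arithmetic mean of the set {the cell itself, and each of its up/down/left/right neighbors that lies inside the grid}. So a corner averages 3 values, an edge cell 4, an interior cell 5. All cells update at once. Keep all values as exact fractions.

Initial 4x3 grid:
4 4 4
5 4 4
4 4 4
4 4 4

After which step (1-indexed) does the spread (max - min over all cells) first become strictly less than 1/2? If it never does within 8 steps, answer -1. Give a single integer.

Step 1: max=13/3, min=4, spread=1/3
  -> spread < 1/2 first at step 1
Step 2: max=511/120, min=4, spread=31/120
Step 3: max=4531/1080, min=4, spread=211/1080
Step 4: max=448897/108000, min=7247/1800, spread=14077/108000
Step 5: max=4028407/972000, min=435683/108000, spread=5363/48600
Step 6: max=120380809/29160000, min=242869/60000, spread=93859/1166400
Step 7: max=7208674481/1749600000, min=394136467/97200000, spread=4568723/69984000
Step 8: max=431684435629/104976000000, min=11845618889/2916000000, spread=8387449/167961600

Answer: 1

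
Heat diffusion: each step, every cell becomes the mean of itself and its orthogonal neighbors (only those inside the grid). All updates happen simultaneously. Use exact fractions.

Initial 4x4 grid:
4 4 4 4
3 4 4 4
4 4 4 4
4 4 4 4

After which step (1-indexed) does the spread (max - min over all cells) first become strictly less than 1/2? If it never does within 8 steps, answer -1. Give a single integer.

Step 1: max=4, min=11/3, spread=1/3
  -> spread < 1/2 first at step 1
Step 2: max=4, min=449/120, spread=31/120
Step 3: max=4, min=4109/1080, spread=211/1080
Step 4: max=4, min=415157/108000, spread=16843/108000
Step 5: max=35921/9000, min=3749357/972000, spread=130111/972000
Step 6: max=2152841/540000, min=112997633/29160000, spread=3255781/29160000
Step 7: max=2148893/540000, min=3398846309/874800000, spread=82360351/874800000
Step 8: max=386293559/97200000, min=102224683109/26244000000, spread=2074577821/26244000000

Answer: 1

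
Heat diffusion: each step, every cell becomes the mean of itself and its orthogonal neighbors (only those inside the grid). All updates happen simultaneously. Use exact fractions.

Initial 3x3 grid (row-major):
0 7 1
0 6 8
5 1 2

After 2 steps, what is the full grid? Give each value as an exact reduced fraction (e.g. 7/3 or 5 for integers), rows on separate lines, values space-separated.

After step 1:
  7/3 7/2 16/3
  11/4 22/5 17/4
  2 7/2 11/3
After step 2:
  103/36 467/120 157/36
  689/240 92/25 353/80
  11/4 407/120 137/36

Answer: 103/36 467/120 157/36
689/240 92/25 353/80
11/4 407/120 137/36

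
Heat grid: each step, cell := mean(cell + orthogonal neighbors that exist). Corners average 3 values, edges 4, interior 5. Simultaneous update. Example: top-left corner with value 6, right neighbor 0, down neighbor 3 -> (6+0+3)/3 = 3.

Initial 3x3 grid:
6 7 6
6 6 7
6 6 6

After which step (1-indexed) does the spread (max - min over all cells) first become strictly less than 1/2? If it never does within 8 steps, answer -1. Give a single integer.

Step 1: max=20/3, min=6, spread=2/3
Step 2: max=513/80, min=6, spread=33/80
  -> spread < 1/2 first at step 2
Step 3: max=6917/1080, min=551/90, spread=61/216
Step 4: max=410239/64800, min=16561/2700, spread=511/2592
Step 5: max=24557933/3888000, min=222401/36000, spread=4309/31104
Step 6: max=1467063751/233280000, min=30091237/4860000, spread=36295/373248
Step 7: max=87865970597/13996800000, min=7242535831/1166400000, spread=305773/4478976
Step 8: max=5262162670159/839808000000, min=72526575497/11664000000, spread=2575951/53747712

Answer: 2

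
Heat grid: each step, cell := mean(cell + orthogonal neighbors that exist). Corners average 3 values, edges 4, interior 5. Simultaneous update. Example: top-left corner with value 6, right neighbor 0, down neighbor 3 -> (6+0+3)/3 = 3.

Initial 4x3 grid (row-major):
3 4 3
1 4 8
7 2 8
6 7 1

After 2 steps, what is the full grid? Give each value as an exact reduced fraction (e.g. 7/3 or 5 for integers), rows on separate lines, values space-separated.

After step 1:
  8/3 7/2 5
  15/4 19/5 23/4
  4 28/5 19/4
  20/3 4 16/3
After step 2:
  119/36 449/120 19/4
  853/240 112/25 193/40
  1201/240 443/100 643/120
  44/9 27/5 169/36

Answer: 119/36 449/120 19/4
853/240 112/25 193/40
1201/240 443/100 643/120
44/9 27/5 169/36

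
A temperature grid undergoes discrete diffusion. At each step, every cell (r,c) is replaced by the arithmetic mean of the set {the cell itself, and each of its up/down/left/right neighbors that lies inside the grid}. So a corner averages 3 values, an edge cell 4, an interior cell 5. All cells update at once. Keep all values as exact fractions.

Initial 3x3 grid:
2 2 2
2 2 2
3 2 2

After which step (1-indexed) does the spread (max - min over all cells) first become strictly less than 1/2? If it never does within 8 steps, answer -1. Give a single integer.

Answer: 1

Derivation:
Step 1: max=7/3, min=2, spread=1/3
  -> spread < 1/2 first at step 1
Step 2: max=41/18, min=2, spread=5/18
Step 3: max=473/216, min=2, spread=41/216
Step 4: max=28051/12960, min=731/360, spread=347/2592
Step 5: max=1662137/777600, min=7357/3600, spread=2921/31104
Step 6: max=99140539/46656000, min=889483/432000, spread=24611/373248
Step 7: max=5917442033/2799360000, min=20096741/9720000, spread=207329/4478976
Step 8: max=353953152451/167961600000, min=1075601599/518400000, spread=1746635/53747712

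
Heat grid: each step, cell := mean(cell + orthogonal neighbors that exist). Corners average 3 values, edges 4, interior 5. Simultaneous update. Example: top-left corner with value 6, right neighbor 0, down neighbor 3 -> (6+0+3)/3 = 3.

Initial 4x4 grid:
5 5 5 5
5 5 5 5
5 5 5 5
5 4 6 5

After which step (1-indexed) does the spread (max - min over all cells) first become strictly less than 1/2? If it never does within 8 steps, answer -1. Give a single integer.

Step 1: max=16/3, min=14/3, spread=2/3
Step 2: max=77/15, min=73/15, spread=4/15
  -> spread < 1/2 first at step 2
Step 3: max=692/135, min=658/135, spread=34/135
Step 4: max=136969/27000, min=133031/27000, spread=1969/13500
Step 5: max=1230499/243000, min=1199501/243000, spread=15499/121500
Step 6: max=7354751/1458000, min=7225249/1458000, spread=64751/729000
Step 7: max=1101597709/218700000, min=1085402291/218700000, spread=8097709/109350000
Step 8: max=6597979031/1312200000, min=6524020969/1312200000, spread=36979031/656100000

Answer: 2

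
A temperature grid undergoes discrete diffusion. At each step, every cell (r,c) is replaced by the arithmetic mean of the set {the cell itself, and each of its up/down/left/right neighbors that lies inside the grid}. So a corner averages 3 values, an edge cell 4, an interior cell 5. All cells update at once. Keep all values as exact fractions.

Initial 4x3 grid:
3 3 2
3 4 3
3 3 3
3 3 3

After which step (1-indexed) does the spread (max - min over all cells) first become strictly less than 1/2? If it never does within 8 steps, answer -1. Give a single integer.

Step 1: max=13/4, min=8/3, spread=7/12
Step 2: max=313/100, min=26/9, spread=217/900
  -> spread < 1/2 first at step 2
Step 3: max=7463/2400, min=397/135, spread=3647/21600
Step 4: max=24649/8000, min=48421/16200, spread=59729/648000
Step 5: max=6624997/2160000, min=2919569/972000, spread=1233593/19440000
Step 6: max=16538027/5400000, min=88017623/29160000, spread=3219307/72900000
Step 7: max=2377404817/777600000, min=10583748989/3499200000, spread=1833163/55987200
Step 8: max=142501070003/46656000000, min=636204414451/209952000000, spread=80806409/3359232000

Answer: 2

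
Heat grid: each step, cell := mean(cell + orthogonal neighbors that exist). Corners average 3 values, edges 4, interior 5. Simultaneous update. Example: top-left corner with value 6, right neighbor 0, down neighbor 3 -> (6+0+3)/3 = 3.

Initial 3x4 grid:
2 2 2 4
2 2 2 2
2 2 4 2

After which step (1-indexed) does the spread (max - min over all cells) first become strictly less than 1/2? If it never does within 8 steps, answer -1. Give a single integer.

Answer: 4

Derivation:
Step 1: max=8/3, min=2, spread=2/3
Step 2: max=307/120, min=2, spread=67/120
Step 3: max=2747/1080, min=49/24, spread=271/540
Step 4: max=161599/64800, min=2521/1200, spread=5093/12960
  -> spread < 1/2 first at step 4
Step 5: max=9587501/3888000, min=230611/108000, spread=257101/777600
Step 6: max=568213999/233280000, min=7027967/3240000, spread=497603/1866240
Step 7: max=33787637141/13996800000, min=71046113/32400000, spread=123828653/559872000
Step 8: max=2010757884319/839808000000, min=6454295413/2916000000, spread=1215366443/6718464000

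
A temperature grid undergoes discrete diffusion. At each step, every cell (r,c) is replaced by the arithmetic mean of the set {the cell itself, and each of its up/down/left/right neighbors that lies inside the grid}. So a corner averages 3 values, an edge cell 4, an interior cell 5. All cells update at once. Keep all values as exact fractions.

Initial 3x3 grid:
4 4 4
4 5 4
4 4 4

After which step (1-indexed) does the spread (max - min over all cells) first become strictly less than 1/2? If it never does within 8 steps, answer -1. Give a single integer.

Answer: 1

Derivation:
Step 1: max=17/4, min=4, spread=1/4
  -> spread < 1/2 first at step 1
Step 2: max=106/25, min=329/80, spread=51/400
Step 3: max=20023/4800, min=1487/360, spread=589/14400
Step 4: max=124943/30000, min=1193081/288000, spread=31859/1440000
Step 5: max=71811607/17280000, min=7464721/1800000, spread=751427/86400000
Step 6: max=448634687/108000000, min=4302263129/1036800000, spread=23149331/5184000000
Step 7: max=258314654263/62208000000, min=26894931889/6480000000, spread=616540643/311040000000
Step 8: max=1614312453983/388800000000, min=15493852008761/3732480000000, spread=17737747379/18662400000000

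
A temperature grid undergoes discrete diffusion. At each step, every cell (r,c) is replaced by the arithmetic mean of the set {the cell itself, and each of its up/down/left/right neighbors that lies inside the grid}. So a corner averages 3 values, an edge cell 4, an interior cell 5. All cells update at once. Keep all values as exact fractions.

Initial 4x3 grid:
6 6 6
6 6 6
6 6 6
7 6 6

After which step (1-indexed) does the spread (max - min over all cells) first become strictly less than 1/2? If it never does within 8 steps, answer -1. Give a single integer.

Answer: 1

Derivation:
Step 1: max=19/3, min=6, spread=1/3
  -> spread < 1/2 first at step 1
Step 2: max=113/18, min=6, spread=5/18
Step 3: max=1337/216, min=6, spread=41/216
Step 4: max=159737/25920, min=6, spread=4217/25920
Step 5: max=9540349/1555200, min=43279/7200, spread=38417/311040
Step 6: max=571072211/93312000, min=866597/144000, spread=1903471/18662400
Step 7: max=34193309089/5598720000, min=26035759/4320000, spread=18038617/223948800
Step 8: max=2048807382851/335923200000, min=2345726759/388800000, spread=883978523/13436928000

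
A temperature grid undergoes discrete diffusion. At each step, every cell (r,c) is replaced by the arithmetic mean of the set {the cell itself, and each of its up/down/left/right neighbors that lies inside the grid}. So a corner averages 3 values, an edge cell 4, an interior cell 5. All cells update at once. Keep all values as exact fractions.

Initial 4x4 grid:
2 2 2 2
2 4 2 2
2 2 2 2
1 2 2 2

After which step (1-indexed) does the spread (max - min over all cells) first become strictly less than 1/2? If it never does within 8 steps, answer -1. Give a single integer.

Step 1: max=5/2, min=5/3, spread=5/6
Step 2: max=61/25, min=31/18, spread=323/450
Step 3: max=2767/1200, min=13813/7200, spread=2789/7200
  -> spread < 1/2 first at step 3
Step 4: max=48959/21600, min=3944/2025, spread=20669/64800
Step 5: max=2406919/1080000, min=2593793/1296000, spread=1472549/6480000
Step 6: max=43022963/19440000, min=2953549/1458000, spread=10926929/58320000
Step 7: max=1277540693/583200000, min=11907852493/5832000000, spread=867554437/5832000000
Step 8: max=38114897459/17496000000, min=119689048063/58320000000, spread=22081830401/174960000000

Answer: 3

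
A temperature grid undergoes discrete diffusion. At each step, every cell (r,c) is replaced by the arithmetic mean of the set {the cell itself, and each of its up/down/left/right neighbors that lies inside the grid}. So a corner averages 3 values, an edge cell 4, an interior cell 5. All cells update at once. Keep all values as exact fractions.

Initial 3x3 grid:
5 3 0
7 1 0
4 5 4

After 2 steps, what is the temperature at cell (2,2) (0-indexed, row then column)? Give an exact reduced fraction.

Answer: 31/12

Derivation:
Step 1: cell (2,2) = 3
Step 2: cell (2,2) = 31/12
Full grid after step 2:
  23/6 229/80 3/2
  1067/240 289/100 169/80
  157/36 451/120 31/12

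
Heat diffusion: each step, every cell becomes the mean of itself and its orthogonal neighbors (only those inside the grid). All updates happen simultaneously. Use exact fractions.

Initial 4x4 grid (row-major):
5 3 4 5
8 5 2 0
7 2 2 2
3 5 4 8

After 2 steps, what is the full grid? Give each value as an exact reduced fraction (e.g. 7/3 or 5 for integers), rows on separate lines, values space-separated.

Answer: 95/18 205/48 267/80 35/12
247/48 213/50 59/20 217/80
409/80 191/50 339/100 739/240
9/2 349/80 919/240 149/36

Derivation:
After step 1:
  16/3 17/4 7/2 3
  25/4 4 13/5 9/4
  5 21/5 12/5 3
  5 7/2 19/4 14/3
After step 2:
  95/18 205/48 267/80 35/12
  247/48 213/50 59/20 217/80
  409/80 191/50 339/100 739/240
  9/2 349/80 919/240 149/36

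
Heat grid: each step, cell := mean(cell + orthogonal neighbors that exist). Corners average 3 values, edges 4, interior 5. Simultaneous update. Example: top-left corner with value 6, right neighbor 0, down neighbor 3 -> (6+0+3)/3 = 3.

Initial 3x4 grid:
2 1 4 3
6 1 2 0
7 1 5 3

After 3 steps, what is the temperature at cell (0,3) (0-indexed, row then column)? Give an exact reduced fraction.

Answer: 2497/1080

Derivation:
Step 1: cell (0,3) = 7/3
Step 2: cell (0,3) = 41/18
Step 3: cell (0,3) = 2497/1080
Full grid after step 3:
  1067/360 1583/600 8443/3600 2497/1080
  1501/450 17233/6000 5071/2000 947/400
  7777/2160 23371/7200 19711/7200 5509/2160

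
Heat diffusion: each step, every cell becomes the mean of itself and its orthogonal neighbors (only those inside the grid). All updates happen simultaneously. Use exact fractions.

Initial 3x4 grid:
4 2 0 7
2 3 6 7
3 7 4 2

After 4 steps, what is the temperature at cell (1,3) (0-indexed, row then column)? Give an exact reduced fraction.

Answer: 42367/9600

Derivation:
Step 1: cell (1,3) = 11/2
Step 2: cell (1,3) = 37/8
Step 3: cell (1,3) = 741/160
Step 4: cell (1,3) = 42367/9600
Full grid after step 4:
  2083/648 18943/5400 42191/10800 55769/12960
  150689/43200 33083/9000 50189/12000 42367/9600
  1597/432 9583/2400 92507/21600 59179/12960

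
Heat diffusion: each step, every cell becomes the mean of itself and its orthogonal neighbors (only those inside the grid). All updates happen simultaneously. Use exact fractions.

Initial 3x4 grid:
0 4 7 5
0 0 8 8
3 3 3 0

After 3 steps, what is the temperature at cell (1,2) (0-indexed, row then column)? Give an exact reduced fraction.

Answer: 25661/6000

Derivation:
Step 1: cell (1,2) = 26/5
Step 2: cell (1,2) = 459/100
Step 3: cell (1,2) = 25661/6000
Full grid after step 3:
  479/216 23087/7200 34177/7200 1469/270
  28219/14400 18131/6000 25661/6000 71629/14400
  49/24 6479/2400 27127/7200 1169/270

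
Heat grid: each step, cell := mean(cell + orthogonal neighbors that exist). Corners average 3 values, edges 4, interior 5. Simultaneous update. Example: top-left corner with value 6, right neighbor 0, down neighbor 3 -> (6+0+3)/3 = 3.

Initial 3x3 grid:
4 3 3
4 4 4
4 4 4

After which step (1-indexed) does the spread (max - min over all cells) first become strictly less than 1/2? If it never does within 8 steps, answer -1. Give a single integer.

Step 1: max=4, min=10/3, spread=2/3
Step 2: max=4, min=127/36, spread=17/36
  -> spread < 1/2 first at step 2
Step 3: max=709/180, min=7793/2160, spread=143/432
Step 4: max=10537/2700, min=475651/129600, spread=1205/5184
Step 5: max=278459/72000, min=28804697/7776000, spread=10151/62208
Step 6: max=74750791/19440000, min=1740570859/466560000, spread=85517/746496
Step 7: max=8929446329/2332800000, min=104902009073/27993600000, spread=720431/8957952
Step 8: max=22255838137/5832000000, min=6314849805331/1679616000000, spread=6069221/107495424

Answer: 2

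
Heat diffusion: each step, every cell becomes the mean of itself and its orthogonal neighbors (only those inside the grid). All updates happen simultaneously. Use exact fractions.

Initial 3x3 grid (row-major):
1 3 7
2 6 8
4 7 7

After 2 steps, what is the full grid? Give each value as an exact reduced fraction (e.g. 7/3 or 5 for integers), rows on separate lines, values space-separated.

After step 1:
  2 17/4 6
  13/4 26/5 7
  13/3 6 22/3
After step 2:
  19/6 349/80 23/4
  887/240 257/50 383/60
  163/36 343/60 61/9

Answer: 19/6 349/80 23/4
887/240 257/50 383/60
163/36 343/60 61/9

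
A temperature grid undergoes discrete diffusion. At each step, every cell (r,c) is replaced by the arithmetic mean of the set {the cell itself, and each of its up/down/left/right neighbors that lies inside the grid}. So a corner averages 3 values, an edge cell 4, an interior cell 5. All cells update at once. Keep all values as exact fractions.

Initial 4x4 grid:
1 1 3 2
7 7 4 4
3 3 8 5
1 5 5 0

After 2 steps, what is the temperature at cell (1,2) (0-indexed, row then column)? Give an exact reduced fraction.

Step 1: cell (1,2) = 26/5
Step 2: cell (1,2) = 417/100
Full grid after step 2:
  7/2 129/40 137/40 37/12
  77/20 223/50 417/100 81/20
  81/20 108/25 483/100 49/12
  10/3 81/20 49/12 145/36

Answer: 417/100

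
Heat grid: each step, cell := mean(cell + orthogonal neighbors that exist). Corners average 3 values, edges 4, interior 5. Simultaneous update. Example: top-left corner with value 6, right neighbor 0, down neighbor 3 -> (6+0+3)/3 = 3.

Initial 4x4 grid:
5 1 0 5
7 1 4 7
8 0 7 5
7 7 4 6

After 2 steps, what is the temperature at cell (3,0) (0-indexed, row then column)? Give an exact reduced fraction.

Answer: 52/9

Derivation:
Step 1: cell (3,0) = 22/3
Step 2: cell (3,0) = 52/9
Full grid after step 2:
  34/9 671/240 241/80 47/12
  1061/240 18/5 363/100 193/40
  1361/240 106/25 493/100 41/8
  52/9 673/120 39/8 23/4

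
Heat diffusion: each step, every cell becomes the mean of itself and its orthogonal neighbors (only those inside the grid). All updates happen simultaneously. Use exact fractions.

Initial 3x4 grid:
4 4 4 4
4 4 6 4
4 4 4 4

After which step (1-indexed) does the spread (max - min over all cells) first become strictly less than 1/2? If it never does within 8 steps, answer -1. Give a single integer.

Step 1: max=9/2, min=4, spread=1/2
Step 2: max=223/50, min=4, spread=23/50
  -> spread < 1/2 first at step 2
Step 3: max=10411/2400, min=813/200, spread=131/480
Step 4: max=92951/21600, min=14791/3600, spread=841/4320
Step 5: max=37102051/8640000, min=2973373/720000, spread=56863/345600
Step 6: max=332574341/77760000, min=26909543/6480000, spread=386393/3110400
Step 7: max=132809723131/31104000000, min=10788358813/2592000000, spread=26795339/248832000
Step 8: max=7948775714129/1866240000000, min=649166149667/155520000000, spread=254051069/2985984000

Answer: 2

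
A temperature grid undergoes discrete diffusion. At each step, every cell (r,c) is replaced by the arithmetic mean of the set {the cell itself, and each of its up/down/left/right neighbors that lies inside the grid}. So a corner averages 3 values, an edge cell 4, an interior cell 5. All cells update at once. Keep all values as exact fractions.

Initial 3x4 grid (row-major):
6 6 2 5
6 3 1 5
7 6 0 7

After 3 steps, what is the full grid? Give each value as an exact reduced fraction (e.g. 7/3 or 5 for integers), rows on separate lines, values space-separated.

After step 1:
  6 17/4 7/2 4
  11/2 22/5 11/5 9/2
  19/3 4 7/2 4
After step 2:
  21/4 363/80 279/80 4
  667/120 407/100 181/50 147/40
  95/18 547/120 137/40 4
After step 3:
  3683/720 3469/800 3129/800 893/240
  36281/7200 26813/6000 7311/2000 3059/800
  2771/540 7799/1800 4681/1200 37/10

Answer: 3683/720 3469/800 3129/800 893/240
36281/7200 26813/6000 7311/2000 3059/800
2771/540 7799/1800 4681/1200 37/10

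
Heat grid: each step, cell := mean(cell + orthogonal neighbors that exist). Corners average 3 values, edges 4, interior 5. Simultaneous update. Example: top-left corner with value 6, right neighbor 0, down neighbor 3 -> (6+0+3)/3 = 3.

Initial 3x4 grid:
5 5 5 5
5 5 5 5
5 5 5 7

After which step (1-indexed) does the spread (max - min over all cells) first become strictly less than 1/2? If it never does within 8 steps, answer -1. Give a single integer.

Answer: 3

Derivation:
Step 1: max=17/3, min=5, spread=2/3
Step 2: max=50/9, min=5, spread=5/9
Step 3: max=581/108, min=5, spread=41/108
  -> spread < 1/2 first at step 3
Step 4: max=69017/12960, min=5, spread=4217/12960
Step 5: max=4097149/777600, min=18079/3600, spread=38417/155520
Step 6: max=244480211/46656000, min=362597/72000, spread=1903471/9331200
Step 7: max=14597789089/2799360000, min=10915759/2160000, spread=18038617/111974400
Step 8: max=873076182851/167961600000, min=984926759/194400000, spread=883978523/6718464000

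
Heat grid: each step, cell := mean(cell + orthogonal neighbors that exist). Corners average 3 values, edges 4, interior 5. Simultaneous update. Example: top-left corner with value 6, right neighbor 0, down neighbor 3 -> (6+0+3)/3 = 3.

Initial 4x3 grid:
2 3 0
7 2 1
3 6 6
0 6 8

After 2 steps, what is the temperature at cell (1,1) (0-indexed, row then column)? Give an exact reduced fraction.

Step 1: cell (1,1) = 19/5
Step 2: cell (1,1) = 159/50
Full grid after step 2:
  37/12 653/240 16/9
  153/40 159/50 379/120
  151/40 453/100 563/120
  4 289/60 203/36

Answer: 159/50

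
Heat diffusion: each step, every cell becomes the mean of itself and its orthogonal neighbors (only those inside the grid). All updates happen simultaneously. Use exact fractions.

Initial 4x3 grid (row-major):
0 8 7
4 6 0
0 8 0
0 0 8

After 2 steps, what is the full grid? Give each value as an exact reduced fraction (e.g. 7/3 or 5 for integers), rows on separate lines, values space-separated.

After step 1:
  4 21/4 5
  5/2 26/5 13/4
  3 14/5 4
  0 4 8/3
After step 2:
  47/12 389/80 9/2
  147/40 19/5 349/80
  83/40 19/5 763/240
  7/3 71/30 32/9

Answer: 47/12 389/80 9/2
147/40 19/5 349/80
83/40 19/5 763/240
7/3 71/30 32/9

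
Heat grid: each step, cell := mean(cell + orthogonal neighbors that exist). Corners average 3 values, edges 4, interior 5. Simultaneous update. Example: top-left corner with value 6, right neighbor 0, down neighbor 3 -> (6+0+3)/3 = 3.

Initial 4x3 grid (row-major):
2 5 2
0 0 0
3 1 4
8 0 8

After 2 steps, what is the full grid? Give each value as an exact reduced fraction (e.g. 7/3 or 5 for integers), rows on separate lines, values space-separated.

Answer: 35/18 487/240 73/36
467/240 39/25 497/240
571/240 133/50 207/80
131/36 811/240 23/6

Derivation:
After step 1:
  7/3 9/4 7/3
  5/4 6/5 3/2
  3 8/5 13/4
  11/3 17/4 4
After step 2:
  35/18 487/240 73/36
  467/240 39/25 497/240
  571/240 133/50 207/80
  131/36 811/240 23/6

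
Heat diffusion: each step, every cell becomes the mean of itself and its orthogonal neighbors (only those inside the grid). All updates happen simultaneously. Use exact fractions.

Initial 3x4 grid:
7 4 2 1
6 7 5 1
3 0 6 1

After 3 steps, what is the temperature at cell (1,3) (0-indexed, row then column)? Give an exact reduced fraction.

Answer: 3161/1200

Derivation:
Step 1: cell (1,3) = 2
Step 2: cell (1,3) = 51/20
Step 3: cell (1,3) = 3161/1200
Full grid after step 3:
  10579/2160 8119/1800 5999/1800 362/135
  68747/14400 24973/6000 1739/500 3161/1200
  3013/720 1199/300 728/225 1543/540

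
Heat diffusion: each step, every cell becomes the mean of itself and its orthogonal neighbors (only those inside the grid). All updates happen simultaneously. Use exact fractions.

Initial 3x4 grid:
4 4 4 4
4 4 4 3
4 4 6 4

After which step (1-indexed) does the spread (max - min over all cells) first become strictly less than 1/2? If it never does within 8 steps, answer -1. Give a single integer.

Answer: 3

Derivation:
Step 1: max=9/2, min=11/3, spread=5/6
Step 2: max=263/60, min=137/36, spread=26/45
Step 3: max=847/200, min=8467/2160, spread=3403/10800
  -> spread < 1/2 first at step 3
Step 4: max=113173/27000, min=514289/129600, spread=144707/648000
Step 5: max=374089/90000, min=31194691/7776000, spread=5632993/38880000
Step 6: max=2790097/675000, min=1881297209/466560000, spread=236089187/2332800000
Step 7: max=1335613459/324000000, min=113360774731/27993600000, spread=10181140633/139968000000
Step 8: max=79932777431/19440000000, min=6818190344129/1679616000000, spread=440008129547/8398080000000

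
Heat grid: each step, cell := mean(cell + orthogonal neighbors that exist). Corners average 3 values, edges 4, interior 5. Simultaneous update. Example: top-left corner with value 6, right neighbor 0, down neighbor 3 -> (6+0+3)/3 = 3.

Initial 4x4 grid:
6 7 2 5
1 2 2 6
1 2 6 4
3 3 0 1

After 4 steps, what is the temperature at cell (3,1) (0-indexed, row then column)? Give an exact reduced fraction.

Step 1: cell (3,1) = 2
Step 2: cell (3,1) = 289/120
Step 3: cell (3,1) = 8197/3600
Step 4: cell (3,1) = 267619/108000
Full grid after step 4:
  111941/32400 777913/216000 830441/216000 254657/64800
  661453/216000 293789/90000 626063/180000 400033/108000
  565613/216000 487271/180000 137107/45000 344969/108000
  150569/64800 267619/108000 286739/108000 11827/4050

Answer: 267619/108000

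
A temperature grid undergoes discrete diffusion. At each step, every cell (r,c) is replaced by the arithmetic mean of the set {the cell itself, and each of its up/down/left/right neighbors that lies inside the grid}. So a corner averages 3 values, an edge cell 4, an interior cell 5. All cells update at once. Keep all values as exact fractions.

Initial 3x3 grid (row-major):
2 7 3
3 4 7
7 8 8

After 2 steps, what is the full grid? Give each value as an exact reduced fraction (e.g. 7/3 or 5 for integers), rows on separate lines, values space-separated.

After step 1:
  4 4 17/3
  4 29/5 11/2
  6 27/4 23/3
After step 2:
  4 73/15 91/18
  99/20 521/100 739/120
  67/12 1573/240 239/36

Answer: 4 73/15 91/18
99/20 521/100 739/120
67/12 1573/240 239/36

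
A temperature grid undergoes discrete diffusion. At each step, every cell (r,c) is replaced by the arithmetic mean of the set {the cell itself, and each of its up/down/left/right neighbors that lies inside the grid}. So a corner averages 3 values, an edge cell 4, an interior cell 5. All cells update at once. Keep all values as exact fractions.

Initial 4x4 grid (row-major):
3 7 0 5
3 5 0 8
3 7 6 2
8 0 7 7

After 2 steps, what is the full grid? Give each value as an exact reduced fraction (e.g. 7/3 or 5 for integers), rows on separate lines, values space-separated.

Answer: 139/36 929/240 893/240 133/36
1049/240 393/100 387/100 529/120
997/240 19/4 463/100 577/120
173/36 551/120 607/120 193/36

Derivation:
After step 1:
  13/3 15/4 3 13/3
  7/2 22/5 19/5 15/4
  21/4 21/5 22/5 23/4
  11/3 11/2 5 16/3
After step 2:
  139/36 929/240 893/240 133/36
  1049/240 393/100 387/100 529/120
  997/240 19/4 463/100 577/120
  173/36 551/120 607/120 193/36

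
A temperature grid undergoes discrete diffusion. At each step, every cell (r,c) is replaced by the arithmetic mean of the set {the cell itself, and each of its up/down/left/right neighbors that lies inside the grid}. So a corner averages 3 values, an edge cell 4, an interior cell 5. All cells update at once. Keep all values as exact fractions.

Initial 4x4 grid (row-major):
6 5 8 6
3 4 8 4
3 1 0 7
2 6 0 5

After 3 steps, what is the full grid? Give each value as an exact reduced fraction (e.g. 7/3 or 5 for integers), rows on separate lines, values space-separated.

Answer: 10027/2160 9127/1800 1127/200 4181/720
28933/7200 25693/6000 9579/2000 12599/2400
22717/7200 20167/6000 7561/2000 10031/2400
6313/2160 10421/3600 1301/400 2639/720

Derivation:
After step 1:
  14/3 23/4 27/4 6
  4 21/5 24/5 25/4
  9/4 14/5 16/5 4
  11/3 9/4 11/4 4
After step 2:
  173/36 641/120 233/40 19/3
  907/240 431/100 126/25 421/80
  763/240 147/50 351/100 349/80
  49/18 43/15 61/20 43/12
After step 3:
  10027/2160 9127/1800 1127/200 4181/720
  28933/7200 25693/6000 9579/2000 12599/2400
  22717/7200 20167/6000 7561/2000 10031/2400
  6313/2160 10421/3600 1301/400 2639/720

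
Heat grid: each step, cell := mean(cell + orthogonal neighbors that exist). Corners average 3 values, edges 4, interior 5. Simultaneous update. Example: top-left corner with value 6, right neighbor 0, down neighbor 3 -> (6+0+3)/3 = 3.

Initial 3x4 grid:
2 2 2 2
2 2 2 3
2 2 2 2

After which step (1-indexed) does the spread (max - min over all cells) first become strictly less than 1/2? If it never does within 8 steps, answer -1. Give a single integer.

Step 1: max=7/3, min=2, spread=1/3
  -> spread < 1/2 first at step 1
Step 2: max=547/240, min=2, spread=67/240
Step 3: max=4757/2160, min=2, spread=437/2160
Step 4: max=1885531/864000, min=2009/1000, spread=29951/172800
Step 5: max=16767821/7776000, min=6829/3375, spread=206761/1555200
Step 6: max=6676995571/3110400000, min=10965671/5400000, spread=14430763/124416000
Step 7: max=398355741689/186624000000, min=881652727/432000000, spread=139854109/1492992000
Step 8: max=23817351890251/11197440000000, min=79611228977/38880000000, spread=7114543559/89579520000

Answer: 1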